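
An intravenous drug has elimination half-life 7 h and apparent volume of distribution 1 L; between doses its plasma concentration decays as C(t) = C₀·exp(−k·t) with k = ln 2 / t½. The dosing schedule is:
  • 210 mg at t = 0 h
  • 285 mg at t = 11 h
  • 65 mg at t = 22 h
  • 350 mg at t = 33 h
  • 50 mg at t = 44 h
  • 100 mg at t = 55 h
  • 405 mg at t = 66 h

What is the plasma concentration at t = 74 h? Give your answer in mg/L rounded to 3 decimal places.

k = ln 2 / 7 = 0.09902 per h
Dose 1 (210 mg at t=0 h): 210·exp(−0.09902·74) = 0.138 mg/L
Dose 2 (285 mg at t=11 h): 285·exp(−0.09902·63) = 0.557 mg/L
Dose 3 (65 mg at t=22 h): 65·exp(−0.09902·52) = 0.377 mg/L
Dose 4 (350 mg at t=33 h): 350·exp(−0.09902·41) = 6.038 mg/L
Dose 5 (50 mg at t=44 h): 50·exp(−0.09902·30) = 2.564 mg/L
Dose 6 (100 mg at t=55 h): 100·exp(−0.09902·19) = 15.238 mg/L
Dose 7 (405 mg at t=66 h): 405·exp(−0.09902·8) = 183.409 mg/L
C(74) = 0.138 + 0.557 + 0.377 + 6.038 + 2.564 + 15.238 + 183.409 = 208.320 mg/L

208.320 mg/L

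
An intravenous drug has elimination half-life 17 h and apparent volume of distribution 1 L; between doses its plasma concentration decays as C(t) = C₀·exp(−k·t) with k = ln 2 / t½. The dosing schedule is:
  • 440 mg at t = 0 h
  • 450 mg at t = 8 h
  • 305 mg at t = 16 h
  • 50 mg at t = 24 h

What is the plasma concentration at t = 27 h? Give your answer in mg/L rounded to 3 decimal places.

k = ln 2 / 17 = 0.04077 per h
Dose 1 (440 mg at t=0 h): 440·exp(−0.04077·27) = 146.334 mg/L
Dose 2 (450 mg at t=8 h): 450·exp(−0.04077·19) = 207.380 mg/L
Dose 3 (305 mg at t=16 h): 305·exp(−0.04077·11) = 194.767 mg/L
Dose 4 (50 mg at t=24 h): 50·exp(−0.04077·3) = 44.243 mg/L
C(27) = 146.334 + 207.380 + 194.767 + 44.243 = 592.725 mg/L

592.725 mg/L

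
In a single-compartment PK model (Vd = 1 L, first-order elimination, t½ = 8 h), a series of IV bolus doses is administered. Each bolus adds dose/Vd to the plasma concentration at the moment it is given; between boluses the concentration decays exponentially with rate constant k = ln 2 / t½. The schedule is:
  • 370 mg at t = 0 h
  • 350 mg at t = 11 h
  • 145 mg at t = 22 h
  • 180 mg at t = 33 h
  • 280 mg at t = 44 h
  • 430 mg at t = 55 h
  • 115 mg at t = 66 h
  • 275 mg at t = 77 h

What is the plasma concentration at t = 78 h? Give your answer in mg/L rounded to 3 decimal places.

k = ln 2 / 8 = 0.08664 per h
Dose 1 (370 mg at t=0 h): 370·exp(−0.08664·78) = 0.430 mg/L
Dose 2 (350 mg at t=11 h): 350·exp(−0.08664·67) = 1.054 mg/L
Dose 3 (145 mg at t=22 h): 145·exp(−0.08664·56) = 1.133 mg/L
Dose 4 (180 mg at t=33 h): 180·exp(−0.08664·45) = 3.647 mg/L
Dose 5 (280 mg at t=44 h): 280·exp(−0.08664·34) = 14.716 mg/L
Dose 6 (430 mg at t=55 h): 430·exp(−0.08664·23) = 58.615 mg/L
Dose 7 (115 mg at t=66 h): 115·exp(−0.08664·12) = 40.659 mg/L
Dose 8 (275 mg at t=77 h): 275·exp(−0.08664·1) = 252.176 mg/L
C(78) = 0.430 + 1.054 + 1.133 + 3.647 + 14.716 + 58.615 + 40.659 + 252.176 = 372.429 mg/L

372.429 mg/L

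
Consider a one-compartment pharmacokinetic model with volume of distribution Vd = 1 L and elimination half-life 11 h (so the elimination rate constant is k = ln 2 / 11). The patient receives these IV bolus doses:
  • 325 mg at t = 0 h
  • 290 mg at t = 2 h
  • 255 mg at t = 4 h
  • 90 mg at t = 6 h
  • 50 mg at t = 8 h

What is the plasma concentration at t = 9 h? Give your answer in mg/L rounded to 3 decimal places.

678.420 mg/L

k = ln 2 / 11 = 0.06301 per h
Dose 1 (325 mg at t=0 h): 325·exp(−0.06301·9) = 184.326 mg/L
Dose 2 (290 mg at t=2 h): 290·exp(−0.06301·7) = 186.566 mg/L
Dose 3 (255 mg at t=4 h): 255·exp(−0.06301·5) = 186.084 mg/L
Dose 4 (90 mg at t=6 h): 90·exp(−0.06301·3) = 74.498 mg/L
Dose 5 (50 mg at t=8 h): 50·exp(−0.06301·1) = 46.947 mg/L
C(9) = 184.326 + 186.566 + 186.084 + 74.498 + 46.947 = 678.420 mg/L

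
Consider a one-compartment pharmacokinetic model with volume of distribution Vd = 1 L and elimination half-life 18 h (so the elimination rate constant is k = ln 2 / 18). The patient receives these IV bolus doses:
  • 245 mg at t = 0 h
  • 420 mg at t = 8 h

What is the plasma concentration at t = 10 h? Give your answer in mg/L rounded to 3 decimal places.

k = ln 2 / 18 = 0.03851 per h
Dose 1 (245 mg at t=0 h): 245·exp(−0.03851·10) = 166.697 mg/L
Dose 2 (420 mg at t=8 h): 420·exp(−0.03851·2) = 388.867 mg/L
C(10) = 166.697 + 388.867 = 555.564 mg/L

555.564 mg/L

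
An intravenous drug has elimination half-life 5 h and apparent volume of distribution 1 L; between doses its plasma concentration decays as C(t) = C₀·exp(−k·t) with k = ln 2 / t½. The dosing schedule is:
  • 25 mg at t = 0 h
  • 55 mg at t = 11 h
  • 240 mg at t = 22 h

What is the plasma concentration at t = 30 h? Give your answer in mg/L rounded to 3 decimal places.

83.510 mg/L

k = ln 2 / 5 = 0.13863 per h
Dose 1 (25 mg at t=0 h): 25·exp(−0.13863·30) = 0.391 mg/L
Dose 2 (55 mg at t=11 h): 55·exp(−0.13863·19) = 3.949 mg/L
Dose 3 (240 mg at t=22 h): 240·exp(−0.13863·8) = 79.170 mg/L
C(30) = 0.391 + 3.949 + 79.170 = 83.510 mg/L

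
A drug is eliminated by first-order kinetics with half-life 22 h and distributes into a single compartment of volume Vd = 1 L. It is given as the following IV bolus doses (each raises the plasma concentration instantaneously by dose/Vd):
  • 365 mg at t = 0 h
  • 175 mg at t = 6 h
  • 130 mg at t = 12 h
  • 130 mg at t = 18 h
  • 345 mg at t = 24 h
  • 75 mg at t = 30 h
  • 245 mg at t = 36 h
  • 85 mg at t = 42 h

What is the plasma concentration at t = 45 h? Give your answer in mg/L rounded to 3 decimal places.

k = ln 2 / 22 = 0.03151 per h
Dose 1 (365 mg at t=0 h): 365·exp(−0.03151·45) = 88.420 mg/L
Dose 2 (175 mg at t=6 h): 175·exp(−0.03151·39) = 51.215 mg/L
Dose 3 (130 mg at t=12 h): 130·exp(−0.03151·33) = 45.962 mg/L
Dose 4 (130 mg at t=18 h): 130·exp(−0.03151·27) = 55.526 mg/L
Dose 5 (345 mg at t=24 h): 345·exp(−0.03151·21) = 178.021 mg/L
Dose 6 (75 mg at t=30 h): 75·exp(−0.03151·15) = 46.753 mg/L
Dose 7 (245 mg at t=36 h): 245·exp(−0.03151·9) = 184.509 mg/L
Dose 8 (85 mg at t=42 h): 85·exp(−0.03151·3) = 77.334 mg/L
C(45) = 88.420 + 51.215 + 45.962 + 55.526 + 178.021 + 46.753 + 184.509 + 77.334 = 727.740 mg/L

727.740 mg/L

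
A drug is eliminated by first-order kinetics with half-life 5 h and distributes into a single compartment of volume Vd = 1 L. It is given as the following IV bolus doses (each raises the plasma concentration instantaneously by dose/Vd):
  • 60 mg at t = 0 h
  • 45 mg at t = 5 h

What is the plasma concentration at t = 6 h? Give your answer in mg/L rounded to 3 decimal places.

65.291 mg/L

k = ln 2 / 5 = 0.13863 per h
Dose 1 (60 mg at t=0 h): 60·exp(−0.13863·6) = 26.117 mg/L
Dose 2 (45 mg at t=5 h): 45·exp(−0.13863·1) = 39.175 mg/L
C(6) = 26.117 + 39.175 = 65.291 mg/L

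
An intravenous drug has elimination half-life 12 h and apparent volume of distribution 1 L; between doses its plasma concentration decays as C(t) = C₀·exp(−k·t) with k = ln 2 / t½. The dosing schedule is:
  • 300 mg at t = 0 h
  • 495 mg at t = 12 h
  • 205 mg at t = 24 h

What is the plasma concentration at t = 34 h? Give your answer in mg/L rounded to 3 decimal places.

k = ln 2 / 12 = 0.05776 per h
Dose 1 (300 mg at t=0 h): 300·exp(−0.05776·34) = 42.092 mg/L
Dose 2 (495 mg at t=12 h): 495·exp(−0.05776·22) = 138.905 mg/L
Dose 3 (205 mg at t=24 h): 205·exp(−0.05776·10) = 115.052 mg/L
C(34) = 42.092 + 138.905 + 115.052 = 296.049 mg/L

296.049 mg/L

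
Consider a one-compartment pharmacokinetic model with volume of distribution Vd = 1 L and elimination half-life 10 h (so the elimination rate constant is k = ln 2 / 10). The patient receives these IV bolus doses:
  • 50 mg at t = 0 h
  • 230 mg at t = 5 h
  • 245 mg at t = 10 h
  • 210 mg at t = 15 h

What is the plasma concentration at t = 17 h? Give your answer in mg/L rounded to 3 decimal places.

k = ln 2 / 10 = 0.06931 per h
Dose 1 (50 mg at t=0 h): 50·exp(−0.06931·17) = 15.389 mg/L
Dose 2 (230 mg at t=5 h): 230·exp(−0.06931·12) = 100.113 mg/L
Dose 3 (245 mg at t=10 h): 245·exp(−0.06931·7) = 150.815 mg/L
Dose 4 (210 mg at t=15 h): 210·exp(−0.06931·2) = 182.816 mg/L
C(17) = 15.389 + 100.113 + 150.815 + 182.816 = 449.133 mg/L

449.133 mg/L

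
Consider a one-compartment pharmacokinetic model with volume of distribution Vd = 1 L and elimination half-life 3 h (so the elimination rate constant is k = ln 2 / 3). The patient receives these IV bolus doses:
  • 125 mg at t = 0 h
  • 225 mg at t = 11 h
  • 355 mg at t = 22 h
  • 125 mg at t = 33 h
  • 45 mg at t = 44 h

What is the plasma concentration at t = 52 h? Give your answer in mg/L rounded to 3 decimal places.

9.002 mg/L

k = ln 2 / 3 = 0.23105 per h
Dose 1 (125 mg at t=0 h): 125·exp(−0.23105·52) = 0.001 mg/L
Dose 2 (225 mg at t=11 h): 225·exp(−0.23105·41) = 0.017 mg/L
Dose 3 (355 mg at t=22 h): 355·exp(−0.23105·30) = 0.347 mg/L
Dose 4 (125 mg at t=33 h): 125·exp(−0.23105·19) = 1.550 mg/L
Dose 5 (45 mg at t=44 h): 45·exp(−0.23105·8) = 7.087 mg/L
C(52) = 0.001 + 0.017 + 0.347 + 1.550 + 7.087 = 9.002 mg/L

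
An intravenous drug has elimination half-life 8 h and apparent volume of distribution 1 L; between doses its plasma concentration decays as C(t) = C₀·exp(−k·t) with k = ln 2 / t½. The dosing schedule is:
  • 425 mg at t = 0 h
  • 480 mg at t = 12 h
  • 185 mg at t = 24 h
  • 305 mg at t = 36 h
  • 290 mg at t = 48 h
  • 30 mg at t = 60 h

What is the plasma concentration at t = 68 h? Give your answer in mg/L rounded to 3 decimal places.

94.340 mg/L

k = ln 2 / 8 = 0.08664 per h
Dose 1 (425 mg at t=0 h): 425·exp(−0.08664·68) = 1.174 mg/L
Dose 2 (480 mg at t=12 h): 480·exp(−0.08664·56) = 3.750 mg/L
Dose 3 (185 mg at t=24 h): 185·exp(−0.08664·44) = 4.088 mg/L
Dose 4 (305 mg at t=36 h): 305·exp(−0.08664·32) = 19.062 mg/L
Dose 5 (290 mg at t=48 h): 290·exp(−0.08664·20) = 51.265 mg/L
Dose 6 (30 mg at t=60 h): 30·exp(−0.08664·8) = 15.000 mg/L
C(68) = 1.174 + 3.750 + 4.088 + 19.062 + 51.265 + 15.000 = 94.340 mg/L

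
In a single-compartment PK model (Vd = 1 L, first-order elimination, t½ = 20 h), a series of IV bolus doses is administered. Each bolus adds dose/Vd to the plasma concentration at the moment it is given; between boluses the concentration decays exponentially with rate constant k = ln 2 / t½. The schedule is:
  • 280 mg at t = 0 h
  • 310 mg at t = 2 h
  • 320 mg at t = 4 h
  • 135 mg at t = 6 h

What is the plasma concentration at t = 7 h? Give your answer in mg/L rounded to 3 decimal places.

899.163 mg/L

k = ln 2 / 20 = 0.03466 per h
Dose 1 (280 mg at t=0 h): 280·exp(−0.03466·7) = 219.684 mg/L
Dose 2 (310 mg at t=2 h): 310·exp(−0.03466·5) = 260.678 mg/L
Dose 3 (320 mg at t=4 h): 320·exp(−0.03466·3) = 288.400 mg/L
Dose 4 (135 mg at t=6 h): 135·exp(−0.03466·1) = 130.401 mg/L
C(7) = 219.684 + 260.678 + 288.400 + 130.401 = 899.163 mg/L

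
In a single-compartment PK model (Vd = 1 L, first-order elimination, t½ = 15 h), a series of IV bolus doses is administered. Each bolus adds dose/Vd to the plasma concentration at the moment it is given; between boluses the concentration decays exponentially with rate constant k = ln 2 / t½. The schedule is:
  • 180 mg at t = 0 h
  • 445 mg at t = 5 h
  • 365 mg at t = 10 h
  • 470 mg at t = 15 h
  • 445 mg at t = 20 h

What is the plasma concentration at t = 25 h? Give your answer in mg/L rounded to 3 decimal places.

1065.073 mg/L

k = ln 2 / 15 = 0.04621 per h
Dose 1 (180 mg at t=0 h): 180·exp(−0.04621·25) = 56.696 mg/L
Dose 2 (445 mg at t=5 h): 445·exp(−0.04621·20) = 176.598 mg/L
Dose 3 (365 mg at t=10 h): 365·exp(−0.04621·15) = 182.500 mg/L
Dose 4 (470 mg at t=15 h): 470·exp(−0.04621·10) = 296.081 mg/L
Dose 5 (445 mg at t=20 h): 445·exp(−0.04621·5) = 353.197 mg/L
C(25) = 56.696 + 176.598 + 182.500 + 296.081 + 353.197 = 1065.073 mg/L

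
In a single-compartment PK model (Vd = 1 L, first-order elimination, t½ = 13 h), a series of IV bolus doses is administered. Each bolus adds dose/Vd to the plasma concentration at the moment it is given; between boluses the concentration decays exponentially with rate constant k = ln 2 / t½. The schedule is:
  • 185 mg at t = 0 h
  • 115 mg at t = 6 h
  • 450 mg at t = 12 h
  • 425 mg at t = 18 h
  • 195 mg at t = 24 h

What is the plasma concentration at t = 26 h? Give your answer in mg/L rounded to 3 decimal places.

751.854 mg/L

k = ln 2 / 13 = 0.05332 per h
Dose 1 (185 mg at t=0 h): 185·exp(−0.05332·26) = 46.250 mg/L
Dose 2 (115 mg at t=6 h): 115·exp(−0.05332·20) = 39.589 mg/L
Dose 3 (450 mg at t=12 h): 450·exp(−0.05332·14) = 213.317 mg/L
Dose 4 (425 mg at t=18 h): 425·exp(−0.05332·8) = 277.421 mg/L
Dose 5 (195 mg at t=24 h): 195·exp(−0.05332·2) = 175.276 mg/L
C(26) = 46.250 + 39.589 + 213.317 + 277.421 + 175.276 = 751.854 mg/L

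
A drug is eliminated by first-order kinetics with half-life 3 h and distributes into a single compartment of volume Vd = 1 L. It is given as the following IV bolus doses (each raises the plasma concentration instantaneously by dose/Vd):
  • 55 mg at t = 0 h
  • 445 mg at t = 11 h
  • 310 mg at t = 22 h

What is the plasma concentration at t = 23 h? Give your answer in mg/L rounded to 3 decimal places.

k = ln 2 / 3 = 0.23105 per h
Dose 1 (55 mg at t=0 h): 55·exp(−0.23105·23) = 0.271 mg/L
Dose 2 (445 mg at t=11 h): 445·exp(−0.23105·12) = 27.812 mg/L
Dose 3 (310 mg at t=22 h): 310·exp(−0.23105·1) = 246.047 mg/L
C(23) = 0.271 + 27.812 + 246.047 = 274.130 mg/L

274.130 mg/L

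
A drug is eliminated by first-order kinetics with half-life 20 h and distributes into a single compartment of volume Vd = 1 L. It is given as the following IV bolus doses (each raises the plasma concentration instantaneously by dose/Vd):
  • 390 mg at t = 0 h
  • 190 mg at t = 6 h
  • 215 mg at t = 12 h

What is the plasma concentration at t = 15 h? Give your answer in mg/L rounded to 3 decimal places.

k = ln 2 / 20 = 0.03466 per h
Dose 1 (390 mg at t=0 h): 390·exp(−0.03466·15) = 231.895 mg/L
Dose 2 (190 mg at t=6 h): 190·exp(−0.03466·9) = 139.088 mg/L
Dose 3 (215 mg at t=12 h): 215·exp(−0.03466·3) = 193.769 mg/L
C(15) = 231.895 + 139.088 + 193.769 = 564.752 mg/L

564.752 mg/L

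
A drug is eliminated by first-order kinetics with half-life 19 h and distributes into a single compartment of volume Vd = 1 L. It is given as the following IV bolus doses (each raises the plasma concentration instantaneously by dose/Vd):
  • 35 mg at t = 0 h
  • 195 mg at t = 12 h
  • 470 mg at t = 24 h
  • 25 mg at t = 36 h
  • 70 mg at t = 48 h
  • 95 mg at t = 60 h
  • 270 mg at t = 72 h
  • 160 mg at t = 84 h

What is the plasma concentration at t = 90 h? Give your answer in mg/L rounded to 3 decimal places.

373.921 mg/L

k = ln 2 / 19 = 0.03648 per h
Dose 1 (35 mg at t=0 h): 35·exp(−0.03648·90) = 1.313 mg/L
Dose 2 (195 mg at t=12 h): 195·exp(−0.03648·78) = 11.330 mg/L
Dose 3 (470 mg at t=24 h): 470·exp(−0.03648·66) = 42.307 mg/L
Dose 4 (25 mg at t=36 h): 25·exp(−0.03648·54) = 3.486 mg/L
Dose 5 (70 mg at t=48 h): 70·exp(−0.03648·42) = 15.124 mg/L
Dose 6 (95 mg at t=60 h): 95·exp(−0.03648·30) = 31.799 mg/L
Dose 7 (270 mg at t=72 h): 270·exp(−0.03648·18) = 140.016 mg/L
Dose 8 (160 mg at t=84 h): 160·exp(−0.03648·6) = 128.546 mg/L
C(90) = 1.313 + 11.330 + 42.307 + 3.486 + 15.124 + 31.799 + 140.016 + 128.546 = 373.921 mg/L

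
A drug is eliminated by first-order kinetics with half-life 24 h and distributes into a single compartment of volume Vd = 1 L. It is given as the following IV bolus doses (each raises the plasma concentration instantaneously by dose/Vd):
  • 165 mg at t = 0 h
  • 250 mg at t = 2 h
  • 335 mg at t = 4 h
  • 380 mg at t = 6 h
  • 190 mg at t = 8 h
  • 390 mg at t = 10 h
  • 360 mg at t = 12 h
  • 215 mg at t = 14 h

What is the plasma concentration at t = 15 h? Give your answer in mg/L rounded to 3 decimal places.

k = ln 2 / 24 = 0.02888 per h
Dose 1 (165 mg at t=0 h): 165·exp(−0.02888·15) = 106.989 mg/L
Dose 2 (250 mg at t=2 h): 250·exp(−0.02888·13) = 171.744 mg/L
Dose 3 (335 mg at t=4 h): 335·exp(−0.02888·11) = 243.822 mg/L
Dose 4 (380 mg at t=6 h): 380·exp(−0.02888·9) = 293.020 mg/L
Dose 5 (190 mg at t=8 h): 190·exp(−0.02888·7) = 155.222 mg/L
Dose 6 (390 mg at t=10 h): 390·exp(−0.02888·5) = 337.559 mg/L
Dose 7 (360 mg at t=12 h): 360·exp(−0.02888·3) = 330.121 mg/L
Dose 8 (215 mg at t=14 h): 215·exp(−0.02888·1) = 208.879 mg/L
C(15) = 106.989 + 171.744 + 243.822 + 293.020 + 155.222 + 337.559 + 330.121 + 208.879 = 1847.357 mg/L

1847.357 mg/L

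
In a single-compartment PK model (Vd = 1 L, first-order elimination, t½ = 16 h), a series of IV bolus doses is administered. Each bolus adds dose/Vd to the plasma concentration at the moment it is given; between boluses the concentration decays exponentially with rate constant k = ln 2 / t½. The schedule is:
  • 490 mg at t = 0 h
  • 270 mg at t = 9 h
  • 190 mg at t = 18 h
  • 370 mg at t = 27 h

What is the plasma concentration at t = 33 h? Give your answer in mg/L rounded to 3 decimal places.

k = ln 2 / 16 = 0.04332 per h
Dose 1 (490 mg at t=0 h): 490·exp(−0.04332·33) = 117.306 mg/L
Dose 2 (270 mg at t=9 h): 270·exp(−0.04332·24) = 95.459 mg/L
Dose 3 (190 mg at t=18 h): 190·exp(−0.04332·15) = 99.206 mg/L
Dose 4 (370 mg at t=27 h): 370·exp(−0.04332·6) = 285.309 mg/L
C(33) = 117.306 + 95.459 + 99.206 + 285.309 = 597.281 mg/L

597.281 mg/L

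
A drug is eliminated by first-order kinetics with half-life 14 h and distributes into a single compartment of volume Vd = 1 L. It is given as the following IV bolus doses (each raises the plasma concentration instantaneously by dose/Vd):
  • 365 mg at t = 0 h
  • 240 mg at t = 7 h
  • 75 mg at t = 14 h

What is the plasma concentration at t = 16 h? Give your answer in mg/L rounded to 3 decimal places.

k = ln 2 / 14 = 0.04951 per h
Dose 1 (365 mg at t=0 h): 365·exp(−0.04951·16) = 165.295 mg/L
Dose 2 (240 mg at t=7 h): 240·exp(−0.04951·9) = 153.706 mg/L
Dose 3 (75 mg at t=14 h): 75·exp(−0.04951·2) = 67.929 mg/L
C(16) = 165.295 + 153.706 + 67.929 = 386.930 mg/L

386.930 mg/L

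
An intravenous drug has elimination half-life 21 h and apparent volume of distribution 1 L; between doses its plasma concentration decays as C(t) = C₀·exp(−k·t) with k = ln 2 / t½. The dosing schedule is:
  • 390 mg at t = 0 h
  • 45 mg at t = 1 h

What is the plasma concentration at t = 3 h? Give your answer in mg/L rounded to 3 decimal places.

k = ln 2 / 21 = 0.03301 per h
Dose 1 (390 mg at t=0 h): 390·exp(−0.03301·3) = 353.232 mg/L
Dose 2 (45 mg at t=1 h): 45·exp(−0.03301·2) = 42.125 mg/L
C(3) = 353.232 + 42.125 = 395.358 mg/L

395.358 mg/L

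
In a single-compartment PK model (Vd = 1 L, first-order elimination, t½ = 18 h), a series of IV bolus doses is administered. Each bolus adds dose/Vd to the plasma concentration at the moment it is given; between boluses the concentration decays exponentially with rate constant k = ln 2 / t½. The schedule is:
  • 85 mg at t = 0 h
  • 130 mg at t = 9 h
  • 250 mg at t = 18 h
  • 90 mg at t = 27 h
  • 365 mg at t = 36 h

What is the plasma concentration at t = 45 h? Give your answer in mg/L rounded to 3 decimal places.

439.008 mg/L

k = ln 2 / 18 = 0.03851 per h
Dose 1 (85 mg at t=0 h): 85·exp(−0.03851·45) = 15.026 mg/L
Dose 2 (130 mg at t=9 h): 130·exp(−0.03851·36) = 32.500 mg/L
Dose 3 (250 mg at t=18 h): 250·exp(−0.03851·27) = 88.388 mg/L
Dose 4 (90 mg at t=27 h): 90·exp(−0.03851·18) = 45.000 mg/L
Dose 5 (365 mg at t=36 h): 365·exp(−0.03851·9) = 258.094 mg/L
C(45) = 15.026 + 32.500 + 88.388 + 45.000 + 258.094 = 439.008 mg/L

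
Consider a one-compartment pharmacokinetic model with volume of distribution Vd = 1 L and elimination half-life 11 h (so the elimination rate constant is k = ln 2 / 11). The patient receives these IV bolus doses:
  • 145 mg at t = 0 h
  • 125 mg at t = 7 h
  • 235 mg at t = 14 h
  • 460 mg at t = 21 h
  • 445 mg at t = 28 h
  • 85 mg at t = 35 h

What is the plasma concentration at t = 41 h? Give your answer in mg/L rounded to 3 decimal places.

k = ln 2 / 11 = 0.06301 per h
Dose 1 (145 mg at t=0 h): 145·exp(−0.06301·41) = 10.948 mg/L
Dose 2 (125 mg at t=7 h): 125·exp(−0.06301·34) = 14.671 mg/L
Dose 3 (235 mg at t=14 h): 235·exp(−0.06301·27) = 42.872 mg/L
Dose 4 (460 mg at t=21 h): 460·exp(−0.06301·20) = 130.446 mg/L
Dose 5 (445 mg at t=28 h): 445·exp(−0.06301·13) = 196.154 mg/L
Dose 6 (85 mg at t=35 h): 85·exp(−0.06301·6) = 58.240 mg/L
C(41) = 10.948 + 14.671 + 42.872 + 130.446 + 196.154 + 58.240 = 453.331 mg/L

453.331 mg/L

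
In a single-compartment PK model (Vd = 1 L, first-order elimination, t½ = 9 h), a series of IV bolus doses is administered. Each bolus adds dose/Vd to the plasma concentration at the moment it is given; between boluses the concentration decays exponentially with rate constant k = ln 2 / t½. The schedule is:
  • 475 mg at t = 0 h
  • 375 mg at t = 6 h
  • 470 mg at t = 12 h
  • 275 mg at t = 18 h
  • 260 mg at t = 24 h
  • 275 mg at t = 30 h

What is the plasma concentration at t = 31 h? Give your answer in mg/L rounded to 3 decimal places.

714.413 mg/L

k = ln 2 / 9 = 0.07702 per h
Dose 1 (475 mg at t=0 h): 475·exp(−0.07702·31) = 43.633 mg/L
Dose 2 (375 mg at t=6 h): 375·exp(−0.07702·25) = 54.681 mg/L
Dose 3 (470 mg at t=12 h): 470·exp(−0.07702·19) = 108.790 mg/L
Dose 4 (275 mg at t=18 h): 275·exp(−0.07702·13) = 101.044 mg/L
Dose 5 (260 mg at t=24 h): 260·exp(−0.07702·7) = 151.649 mg/L
Dose 6 (275 mg at t=30 h): 275·exp(−0.07702·1) = 254.616 mg/L
C(31) = 43.633 + 54.681 + 108.790 + 101.044 + 151.649 + 254.616 = 714.413 mg/L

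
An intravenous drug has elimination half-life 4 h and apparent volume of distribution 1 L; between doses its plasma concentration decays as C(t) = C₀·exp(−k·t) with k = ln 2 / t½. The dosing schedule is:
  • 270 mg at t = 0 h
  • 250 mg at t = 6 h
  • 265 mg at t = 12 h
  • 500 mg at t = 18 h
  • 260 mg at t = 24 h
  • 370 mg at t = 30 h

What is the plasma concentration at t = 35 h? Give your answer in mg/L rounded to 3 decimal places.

227.687 mg/L

k = ln 2 / 4 = 0.17329 per h
Dose 1 (270 mg at t=0 h): 270·exp(−0.17329·35) = 0.627 mg/L
Dose 2 (250 mg at t=6 h): 250·exp(−0.17329·29) = 1.642 mg/L
Dose 3 (265 mg at t=12 h): 265·exp(−0.17329·23) = 4.924 mg/L
Dose 4 (500 mg at t=18 h): 500·exp(−0.17329·17) = 26.278 mg/L
Dose 5 (260 mg at t=24 h): 260·exp(−0.17329·11) = 38.649 mg/L
Dose 6 (370 mg at t=30 h): 370·exp(−0.17329·5) = 155.566 mg/L
C(35) = 0.627 + 1.642 + 4.924 + 26.278 + 38.649 + 155.566 = 227.687 mg/L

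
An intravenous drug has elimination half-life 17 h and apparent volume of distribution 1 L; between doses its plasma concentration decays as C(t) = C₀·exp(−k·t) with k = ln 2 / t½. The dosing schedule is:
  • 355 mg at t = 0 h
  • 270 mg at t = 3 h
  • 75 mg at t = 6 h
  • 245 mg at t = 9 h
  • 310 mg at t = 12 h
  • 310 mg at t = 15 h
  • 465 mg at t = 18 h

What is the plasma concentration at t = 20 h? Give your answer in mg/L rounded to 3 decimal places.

k = ln 2 / 17 = 0.04077 per h
Dose 1 (355 mg at t=0 h): 355·exp(−0.04077·20) = 157.064 mg/L
Dose 2 (270 mg at t=3 h): 270·exp(−0.04077·17) = 135.000 mg/L
Dose 3 (75 mg at t=6 h): 75·exp(−0.04077·14) = 42.379 mg/L
Dose 4 (245 mg at t=9 h): 245·exp(−0.04077·11) = 156.452 mg/L
Dose 5 (310 mg at t=12 h): 310·exp(−0.04077·8) = 223.718 mg/L
Dose 6 (310 mg at t=15 h): 310·exp(−0.04077·5) = 252.827 mg/L
Dose 7 (465 mg at t=18 h): 465·exp(−0.04077·2) = 428.586 mg/L
C(20) = 157.064 + 135.000 + 42.379 + 156.452 + 223.718 + 252.827 + 428.586 = 1396.026 mg/L

1396.026 mg/L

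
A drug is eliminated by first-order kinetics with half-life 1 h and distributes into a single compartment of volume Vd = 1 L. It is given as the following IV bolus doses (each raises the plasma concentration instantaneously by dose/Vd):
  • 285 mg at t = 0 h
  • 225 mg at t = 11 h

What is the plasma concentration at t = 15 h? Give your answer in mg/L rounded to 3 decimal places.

14.071 mg/L

k = ln 2 / 1 = 0.69315 per h
Dose 1 (285 mg at t=0 h): 285·exp(−0.69315·15) = 0.009 mg/L
Dose 2 (225 mg at t=11 h): 225·exp(−0.69315·4) = 14.062 mg/L
C(15) = 0.009 + 14.062 = 14.071 mg/L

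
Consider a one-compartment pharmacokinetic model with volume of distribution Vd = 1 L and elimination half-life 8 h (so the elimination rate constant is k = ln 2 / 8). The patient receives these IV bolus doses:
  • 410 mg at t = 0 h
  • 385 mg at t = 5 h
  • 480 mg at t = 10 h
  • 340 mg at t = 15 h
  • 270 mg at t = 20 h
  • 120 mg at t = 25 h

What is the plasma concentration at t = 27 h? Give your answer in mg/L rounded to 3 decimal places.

k = ln 2 / 8 = 0.08664 per h
Dose 1 (410 mg at t=0 h): 410·exp(−0.08664·27) = 39.519 mg/L
Dose 2 (385 mg at t=5 h): 385·exp(−0.08664·22) = 57.231 mg/L
Dose 3 (480 mg at t=10 h): 480·exp(−0.08664·17) = 110.040 mg/L
Dose 4 (340 mg at t=15 h): 340·exp(−0.08664·12) = 120.208 mg/L
Dose 5 (270 mg at t=20 h): 270·exp(−0.08664·7) = 147.219 mg/L
Dose 6 (120 mg at t=25 h): 120·exp(−0.08664·2) = 100.908 mg/L
C(27) = 39.519 + 57.231 + 110.040 + 120.208 + 147.219 + 100.908 = 575.124 mg/L

575.124 mg/L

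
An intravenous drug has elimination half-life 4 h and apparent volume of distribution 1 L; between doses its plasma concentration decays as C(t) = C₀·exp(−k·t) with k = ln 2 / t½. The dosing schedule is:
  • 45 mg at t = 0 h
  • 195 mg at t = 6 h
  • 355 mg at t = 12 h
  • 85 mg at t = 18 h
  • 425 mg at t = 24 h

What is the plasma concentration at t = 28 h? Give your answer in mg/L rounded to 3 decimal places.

254.374 mg/L

k = ln 2 / 4 = 0.17329 per h
Dose 1 (45 mg at t=0 h): 45·exp(−0.17329·28) = 0.352 mg/L
Dose 2 (195 mg at t=6 h): 195·exp(−0.17329·22) = 4.309 mg/L
Dose 3 (355 mg at t=12 h): 355·exp(−0.17329·16) = 22.188 mg/L
Dose 4 (85 mg at t=18 h): 85·exp(−0.17329·10) = 15.026 mg/L
Dose 5 (425 mg at t=24 h): 425·exp(−0.17329·4) = 212.500 mg/L
C(28) = 0.352 + 4.309 + 22.188 + 15.026 + 212.500 = 254.374 mg/L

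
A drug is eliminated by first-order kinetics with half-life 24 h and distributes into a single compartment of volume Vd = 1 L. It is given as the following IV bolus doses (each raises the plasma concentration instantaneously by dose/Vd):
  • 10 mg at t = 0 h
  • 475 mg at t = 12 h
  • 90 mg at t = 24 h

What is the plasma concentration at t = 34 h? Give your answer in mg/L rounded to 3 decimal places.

322.792 mg/L

k = ln 2 / 24 = 0.02888 per h
Dose 1 (10 mg at t=0 h): 10·exp(−0.02888·34) = 3.746 mg/L
Dose 2 (475 mg at t=12 h): 475·exp(−0.02888·22) = 251.622 mg/L
Dose 3 (90 mg at t=24 h): 90·exp(−0.02888·10) = 67.424 mg/L
C(34) = 3.746 + 251.622 + 67.424 = 322.792 mg/L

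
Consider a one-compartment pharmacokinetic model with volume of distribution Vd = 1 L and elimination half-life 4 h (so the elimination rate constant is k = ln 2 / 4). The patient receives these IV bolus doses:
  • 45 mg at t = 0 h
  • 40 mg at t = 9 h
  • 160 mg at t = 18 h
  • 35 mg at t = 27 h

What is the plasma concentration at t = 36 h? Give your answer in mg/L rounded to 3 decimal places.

14.888 mg/L

k = ln 2 / 4 = 0.17329 per h
Dose 1 (45 mg at t=0 h): 45·exp(−0.17329·36) = 0.088 mg/L
Dose 2 (40 mg at t=9 h): 40·exp(−0.17329·27) = 0.372 mg/L
Dose 3 (160 mg at t=18 h): 160·exp(−0.17329·18) = 7.071 mg/L
Dose 4 (35 mg at t=27 h): 35·exp(−0.17329·9) = 7.358 mg/L
C(36) = 0.088 + 0.372 + 7.071 + 7.358 = 14.888 mg/L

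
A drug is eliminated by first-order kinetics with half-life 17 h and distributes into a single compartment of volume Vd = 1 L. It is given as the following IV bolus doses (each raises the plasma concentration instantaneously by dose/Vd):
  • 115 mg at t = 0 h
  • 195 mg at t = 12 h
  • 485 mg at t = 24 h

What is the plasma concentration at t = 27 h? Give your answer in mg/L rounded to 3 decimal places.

k = ln 2 / 17 = 0.04077 per h
Dose 1 (115 mg at t=0 h): 115·exp(−0.04077·27) = 38.246 mg/L
Dose 2 (195 mg at t=12 h): 195·exp(−0.04077·15) = 105.784 mg/L
Dose 3 (485 mg at t=24 h): 485·exp(−0.04077·3) = 429.160 mg/L
C(27) = 38.246 + 105.784 + 429.160 = 573.190 mg/L

573.190 mg/L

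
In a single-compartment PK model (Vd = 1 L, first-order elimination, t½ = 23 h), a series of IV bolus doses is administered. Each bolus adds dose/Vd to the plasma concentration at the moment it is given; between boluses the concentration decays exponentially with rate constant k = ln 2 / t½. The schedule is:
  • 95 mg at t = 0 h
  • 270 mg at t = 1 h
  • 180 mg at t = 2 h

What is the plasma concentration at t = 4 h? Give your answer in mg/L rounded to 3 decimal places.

500.343 mg/L

k = ln 2 / 23 = 0.03014 per h
Dose 1 (95 mg at t=0 h): 95·exp(−0.03014·4) = 84.211 mg/L
Dose 2 (270 mg at t=1 h): 270·exp(−0.03014·3) = 246.660 mg/L
Dose 3 (180 mg at t=2 h): 180·exp(−0.03014·2) = 169.471 mg/L
C(4) = 84.211 + 246.660 + 169.471 = 500.343 mg/L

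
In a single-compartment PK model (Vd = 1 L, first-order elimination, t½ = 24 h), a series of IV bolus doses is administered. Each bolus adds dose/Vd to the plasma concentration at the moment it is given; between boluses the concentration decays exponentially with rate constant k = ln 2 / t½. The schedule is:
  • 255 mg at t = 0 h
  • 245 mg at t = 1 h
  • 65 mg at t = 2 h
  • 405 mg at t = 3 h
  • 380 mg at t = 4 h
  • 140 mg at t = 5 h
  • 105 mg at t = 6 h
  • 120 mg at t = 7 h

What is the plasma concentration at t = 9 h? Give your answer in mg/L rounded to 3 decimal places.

k = ln 2 / 24 = 0.02888 per h
Dose 1 (255 mg at t=0 h): 255·exp(−0.02888·9) = 196.632 mg/L
Dose 2 (245 mg at t=1 h): 245·exp(−0.02888·8) = 194.457 mg/L
Dose 3 (65 mg at t=2 h): 65·exp(−0.02888·7) = 53.102 mg/L
Dose 4 (405 mg at t=3 h): 405·exp(−0.02888·6) = 340.563 mg/L
Dose 5 (380 mg at t=4 h): 380·exp(−0.02888·5) = 328.904 mg/L
Dose 6 (140 mg at t=5 h): 140·exp(−0.02888·4) = 124.726 mg/L
Dose 7 (105 mg at t=6 h): 105·exp(−0.02888·3) = 96.285 mg/L
Dose 8 (120 mg at t=7 h): 120·exp(−0.02888·2) = 113.265 mg/L
C(9) = 196.632 + 194.457 + 53.102 + 340.563 + 328.904 + 124.726 + 96.285 + 113.265 = 1447.934 mg/L

1447.934 mg/L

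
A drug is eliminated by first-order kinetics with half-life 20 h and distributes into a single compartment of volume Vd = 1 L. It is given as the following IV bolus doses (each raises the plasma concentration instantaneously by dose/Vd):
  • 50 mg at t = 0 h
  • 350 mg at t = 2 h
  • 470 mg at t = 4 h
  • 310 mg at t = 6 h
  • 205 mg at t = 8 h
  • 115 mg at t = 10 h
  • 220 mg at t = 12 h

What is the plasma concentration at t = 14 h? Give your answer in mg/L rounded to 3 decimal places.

1300.861 mg/L

k = ln 2 / 20 = 0.03466 per h
Dose 1 (50 mg at t=0 h): 50·exp(−0.03466·14) = 30.779 mg/L
Dose 2 (350 mg at t=2 h): 350·exp(−0.03466·12) = 230.914 mg/L
Dose 3 (470 mg at t=4 h): 470·exp(−0.03466·10) = 332.340 mg/L
Dose 4 (310 mg at t=6 h): 310·exp(−0.03466·8) = 234.936 mg/L
Dose 5 (205 mg at t=8 h): 205·exp(−0.03466·6) = 166.512 mg/L
Dose 6 (115 mg at t=10 h): 115·exp(−0.03466·4) = 100.113 mg/L
Dose 7 (220 mg at t=12 h): 220·exp(−0.03466·2) = 205.267 mg/L
C(14) = 30.779 + 230.914 + 332.340 + 234.936 + 166.512 + 100.113 + 205.267 = 1300.861 mg/L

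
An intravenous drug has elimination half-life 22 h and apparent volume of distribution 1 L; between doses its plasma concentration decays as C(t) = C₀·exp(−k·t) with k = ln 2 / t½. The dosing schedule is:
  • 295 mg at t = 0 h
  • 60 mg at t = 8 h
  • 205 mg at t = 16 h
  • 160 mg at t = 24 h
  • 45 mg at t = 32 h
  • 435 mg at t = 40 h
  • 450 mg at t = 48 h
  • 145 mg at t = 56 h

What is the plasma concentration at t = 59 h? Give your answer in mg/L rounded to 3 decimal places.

k = ln 2 / 22 = 0.03151 per h
Dose 1 (295 mg at t=0 h): 295·exp(−0.03151·59) = 45.974 mg/L
Dose 2 (60 mg at t=8 h): 60·exp(−0.03151·51) = 12.031 mg/L
Dose 3 (205 mg at t=16 h): 205·exp(−0.03151·43) = 52.890 mg/L
Dose 4 (160 mg at t=24 h): 160·exp(−0.03151·35) = 53.114 mg/L
Dose 5 (45 mg at t=32 h): 45·exp(−0.03151·27) = 19.221 mg/L
Dose 6 (435 mg at t=40 h): 435·exp(−0.03151·19) = 239.061 mg/L
Dose 7 (450 mg at t=48 h): 450·exp(−0.03151·11) = 318.198 mg/L
Dose 8 (145 mg at t=56 h): 145·exp(−0.03151·3) = 131.922 mg/L
C(59) = 45.974 + 12.031 + 52.890 + 53.114 + 19.221 + 239.061 + 318.198 + 131.922 = 872.412 mg/L

872.412 mg/L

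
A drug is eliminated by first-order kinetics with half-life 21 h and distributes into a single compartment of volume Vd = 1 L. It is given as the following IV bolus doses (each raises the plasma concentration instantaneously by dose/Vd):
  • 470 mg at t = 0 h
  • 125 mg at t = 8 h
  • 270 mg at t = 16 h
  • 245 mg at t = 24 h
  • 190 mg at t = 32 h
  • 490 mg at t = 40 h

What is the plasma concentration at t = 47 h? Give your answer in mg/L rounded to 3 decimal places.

k = ln 2 / 21 = 0.03301 per h
Dose 1 (470 mg at t=0 h): 470·exp(−0.03301·47) = 99.624 mg/L
Dose 2 (125 mg at t=8 h): 125·exp(−0.03301·39) = 34.503 mg/L
Dose 3 (270 mg at t=16 h): 270·exp(−0.03301·31) = 97.048 mg/L
Dose 4 (245 mg at t=24 h): 245·exp(−0.03301·23) = 114.674 mg/L
Dose 5 (190 mg at t=32 h): 190·exp(−0.03301·15) = 115.806 mg/L
Dose 6 (490 mg at t=40 h): 490·exp(−0.03301·7) = 388.913 mg/L
C(47) = 99.624 + 34.503 + 97.048 + 114.674 + 115.806 + 388.913 = 850.569 mg/L

850.569 mg/L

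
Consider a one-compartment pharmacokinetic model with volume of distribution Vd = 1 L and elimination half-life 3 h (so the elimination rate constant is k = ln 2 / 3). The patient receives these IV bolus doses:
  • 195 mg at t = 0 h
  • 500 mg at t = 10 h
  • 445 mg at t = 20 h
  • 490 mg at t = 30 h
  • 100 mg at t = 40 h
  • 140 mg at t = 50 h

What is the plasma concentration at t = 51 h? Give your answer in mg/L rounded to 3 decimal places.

k = ln 2 / 3 = 0.23105 per h
Dose 1 (195 mg at t=0 h): 195·exp(−0.23105·51) = 0.001 mg/L
Dose 2 (500 mg at t=10 h): 500·exp(−0.23105·41) = 0.038 mg/L
Dose 3 (445 mg at t=20 h): 445·exp(−0.23105·31) = 0.345 mg/L
Dose 4 (490 mg at t=30 h): 490·exp(−0.23105·21) = 3.828 mg/L
Dose 5 (100 mg at t=40 h): 100·exp(−0.23105·11) = 7.875 mg/L
Dose 6 (140 mg at t=50 h): 140·exp(−0.23105·1) = 111.118 mg/L
C(51) = 0.001 + 0.038 + 0.345 + 3.828 + 7.875 + 111.118 = 123.206 mg/L

123.206 mg/L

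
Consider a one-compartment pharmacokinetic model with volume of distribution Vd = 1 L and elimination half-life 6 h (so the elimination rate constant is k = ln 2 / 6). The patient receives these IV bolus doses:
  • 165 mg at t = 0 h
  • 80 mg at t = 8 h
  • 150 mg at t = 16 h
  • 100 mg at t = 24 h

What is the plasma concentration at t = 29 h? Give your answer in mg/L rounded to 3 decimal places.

k = ln 2 / 6 = 0.11552 per h
Dose 1 (165 mg at t=0 h): 165·exp(−0.11552·29) = 5.788 mg/L
Dose 2 (80 mg at t=8 h): 80·exp(−0.11552·21) = 7.071 mg/L
Dose 3 (150 mg at t=16 h): 150·exp(−0.11552·13) = 33.409 mg/L
Dose 4 (100 mg at t=24 h): 100·exp(−0.11552·5) = 56.123 mg/L
C(29) = 5.788 + 7.071 + 33.409 + 56.123 = 102.391 mg/L

102.391 mg/L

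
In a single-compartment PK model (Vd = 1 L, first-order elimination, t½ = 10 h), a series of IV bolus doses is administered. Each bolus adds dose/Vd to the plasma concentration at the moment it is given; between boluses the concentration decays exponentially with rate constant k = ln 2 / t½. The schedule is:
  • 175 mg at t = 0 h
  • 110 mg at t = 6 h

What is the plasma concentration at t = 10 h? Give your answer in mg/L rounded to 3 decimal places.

170.864 mg/L

k = ln 2 / 10 = 0.06931 per h
Dose 1 (175 mg at t=0 h): 175·exp(−0.06931·10) = 87.500 mg/L
Dose 2 (110 mg at t=6 h): 110·exp(−0.06931·4) = 83.364 mg/L
C(10) = 87.500 + 83.364 = 170.864 mg/L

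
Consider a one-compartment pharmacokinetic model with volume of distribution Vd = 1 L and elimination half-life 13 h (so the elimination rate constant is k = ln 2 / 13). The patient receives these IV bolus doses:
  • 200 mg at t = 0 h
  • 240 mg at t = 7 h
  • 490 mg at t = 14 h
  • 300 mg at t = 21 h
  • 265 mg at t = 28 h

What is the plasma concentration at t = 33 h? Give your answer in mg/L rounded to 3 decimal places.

633.547 mg/L

k = ln 2 / 13 = 0.05332 per h
Dose 1 (200 mg at t=0 h): 200·exp(−0.05332·33) = 34.425 mg/L
Dose 2 (240 mg at t=7 h): 240·exp(−0.05332·26) = 60.000 mg/L
Dose 3 (490 mg at t=14 h): 490·exp(−0.05332·19) = 177.922 mg/L
Dose 4 (300 mg at t=21 h): 300·exp(−0.05332·12) = 158.215 mg/L
Dose 5 (265 mg at t=28 h): 265·exp(−0.05332·5) = 202.986 mg/L
C(33) = 34.425 + 60.000 + 177.922 + 158.215 + 202.986 = 633.547 mg/L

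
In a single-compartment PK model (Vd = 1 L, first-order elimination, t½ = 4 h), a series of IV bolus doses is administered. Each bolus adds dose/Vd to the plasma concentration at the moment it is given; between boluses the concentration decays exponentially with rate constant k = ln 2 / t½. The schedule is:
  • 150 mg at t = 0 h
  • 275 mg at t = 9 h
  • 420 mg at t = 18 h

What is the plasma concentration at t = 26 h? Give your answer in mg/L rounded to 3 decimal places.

121.110 mg/L

k = ln 2 / 4 = 0.17329 per h
Dose 1 (150 mg at t=0 h): 150·exp(−0.17329·26) = 1.657 mg/L
Dose 2 (275 mg at t=9 h): 275·exp(−0.17329·17) = 14.453 mg/L
Dose 3 (420 mg at t=18 h): 420·exp(−0.17329·8) = 105.000 mg/L
C(26) = 1.657 + 14.453 + 105.000 = 121.110 mg/L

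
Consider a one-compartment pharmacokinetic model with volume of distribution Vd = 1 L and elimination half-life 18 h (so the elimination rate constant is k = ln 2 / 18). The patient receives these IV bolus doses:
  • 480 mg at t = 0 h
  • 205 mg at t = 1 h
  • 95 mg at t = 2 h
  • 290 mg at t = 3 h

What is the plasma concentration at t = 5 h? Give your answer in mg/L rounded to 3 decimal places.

924.807 mg/L

k = ln 2 / 18 = 0.03851 per h
Dose 1 (480 mg at t=0 h): 480·exp(−0.03851·5) = 395.933 mg/L
Dose 2 (205 mg at t=1 h): 205·exp(−0.03851·4) = 175.735 mg/L
Dose 3 (95 mg at t=2 h): 95·exp(−0.03851·3) = 84.635 mg/L
Dose 4 (290 mg at t=3 h): 290·exp(−0.03851·2) = 268.504 mg/L
C(5) = 395.933 + 175.735 + 84.635 + 268.504 = 924.807 mg/L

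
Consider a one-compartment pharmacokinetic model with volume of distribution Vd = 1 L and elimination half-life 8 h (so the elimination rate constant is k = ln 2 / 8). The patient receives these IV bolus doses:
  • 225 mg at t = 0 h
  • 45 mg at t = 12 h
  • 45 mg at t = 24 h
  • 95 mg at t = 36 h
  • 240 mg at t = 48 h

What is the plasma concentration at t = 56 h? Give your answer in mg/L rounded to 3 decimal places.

142.358 mg/L

k = ln 2 / 8 = 0.08664 per h
Dose 1 (225 mg at t=0 h): 225·exp(−0.08664·56) = 1.758 mg/L
Dose 2 (45 mg at t=12 h): 45·exp(−0.08664·44) = 0.994 mg/L
Dose 3 (45 mg at t=24 h): 45·exp(−0.08664·32) = 2.812 mg/L
Dose 4 (95 mg at t=36 h): 95·exp(−0.08664·20) = 16.794 mg/L
Dose 5 (240 mg at t=48 h): 240·exp(−0.08664·8) = 120.000 mg/L
C(56) = 1.758 + 0.994 + 2.812 + 16.794 + 120.000 = 142.358 mg/L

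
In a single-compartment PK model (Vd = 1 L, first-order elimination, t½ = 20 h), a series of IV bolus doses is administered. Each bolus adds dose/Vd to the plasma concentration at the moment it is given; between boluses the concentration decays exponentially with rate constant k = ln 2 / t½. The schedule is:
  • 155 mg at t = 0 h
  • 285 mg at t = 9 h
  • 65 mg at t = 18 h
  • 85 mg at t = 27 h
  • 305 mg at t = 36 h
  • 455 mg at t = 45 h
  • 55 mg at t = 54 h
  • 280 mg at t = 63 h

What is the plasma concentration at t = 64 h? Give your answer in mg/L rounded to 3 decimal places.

k = ln 2 / 20 = 0.03466 per h
Dose 1 (155 mg at t=0 h): 155·exp(−0.03466·64) = 16.867 mg/L
Dose 2 (285 mg at t=9 h): 285·exp(−0.03466·55) = 42.366 mg/L
Dose 3 (65 mg at t=18 h): 65·exp(−0.03466·46) = 13.199 mg/L
Dose 4 (85 mg at t=27 h): 85·exp(−0.03466·37) = 23.578 mg/L
Dose 5 (305 mg at t=36 h): 305·exp(−0.03466·28) = 115.573 mg/L
Dose 6 (455 mg at t=45 h): 455·exp(−0.03466·19) = 235.523 mg/L
Dose 7 (55 mg at t=54 h): 55·exp(−0.03466·10) = 38.891 mg/L
Dose 8 (280 mg at t=63 h): 280·exp(−0.03466·1) = 270.462 mg/L
C(64) = 16.867 + 42.366 + 13.199 + 23.578 + 115.573 + 235.523 + 38.891 + 270.462 = 756.459 mg/L

756.459 mg/L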